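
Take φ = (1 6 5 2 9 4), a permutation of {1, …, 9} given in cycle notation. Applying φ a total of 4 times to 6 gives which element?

4

6 lies in the 6-cycle (1 6 5 2 9 4).
Stepping 4 places around the cycle: 6 → 5 → 2 → 9 → 4.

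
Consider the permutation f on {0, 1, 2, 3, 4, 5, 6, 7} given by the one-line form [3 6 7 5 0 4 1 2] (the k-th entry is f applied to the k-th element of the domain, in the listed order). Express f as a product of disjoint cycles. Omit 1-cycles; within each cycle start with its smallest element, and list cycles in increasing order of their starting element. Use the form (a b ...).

(0 3 5 4)(1 6)(2 7)

From 0: 0 → 3 → 5 → 4 → 0, closing the cycle (0 3 5 4).
Repeating from the next unused element and collecting all non-trivial cycles gives (0 3 5 4)(1 6)(2 7).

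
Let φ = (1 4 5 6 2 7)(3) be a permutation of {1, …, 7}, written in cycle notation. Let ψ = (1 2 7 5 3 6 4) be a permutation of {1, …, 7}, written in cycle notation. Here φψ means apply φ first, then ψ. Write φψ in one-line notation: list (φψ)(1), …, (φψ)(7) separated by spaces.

(φψ)(x) = ψ(φ(x)). Computing each image: ψ(φ(1)) = ψ(4) = 1, ψ(φ(2)) = ψ(7) = 5, ψ(φ(3)) = ψ(3) = 6, ψ(φ(4)) = ψ(5) = 3, ψ(φ(5)) = ψ(6) = 4, ψ(φ(6)) = ψ(2) = 7, ψ(φ(7)) = ψ(1) = 2.
Hence φψ = [1 5 6 3 4 7 2].

1 5 6 3 4 7 2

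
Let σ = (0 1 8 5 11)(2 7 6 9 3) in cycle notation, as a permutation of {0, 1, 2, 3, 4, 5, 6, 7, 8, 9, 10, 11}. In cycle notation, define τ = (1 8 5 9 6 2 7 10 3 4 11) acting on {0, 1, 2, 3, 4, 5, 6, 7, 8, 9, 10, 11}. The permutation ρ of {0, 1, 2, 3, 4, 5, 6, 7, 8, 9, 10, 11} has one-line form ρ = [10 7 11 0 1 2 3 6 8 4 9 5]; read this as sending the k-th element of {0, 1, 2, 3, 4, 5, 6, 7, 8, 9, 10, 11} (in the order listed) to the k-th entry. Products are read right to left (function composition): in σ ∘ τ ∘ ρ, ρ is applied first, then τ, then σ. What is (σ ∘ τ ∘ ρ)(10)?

9

Apply the permutations in order: ρ(10) = 9, then τ(9) = 6, then σ(6) = 9. So (σ ∘ τ ∘ ρ)(10) = 9.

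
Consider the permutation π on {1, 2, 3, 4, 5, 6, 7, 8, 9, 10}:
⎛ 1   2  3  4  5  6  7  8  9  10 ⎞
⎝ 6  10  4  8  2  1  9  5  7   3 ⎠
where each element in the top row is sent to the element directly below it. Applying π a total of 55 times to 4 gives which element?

Tracing 4 → 8 → … returns to 4 after 6 steps, so 4 lies in a 6-cycle (2 10 3 4 8 5).
Powers repeat with period 6 on this cycle, and 55 mod 6 = 1, so π^55(4) = π^1(4).
Advancing 1 step from 4: 4 → 8.

8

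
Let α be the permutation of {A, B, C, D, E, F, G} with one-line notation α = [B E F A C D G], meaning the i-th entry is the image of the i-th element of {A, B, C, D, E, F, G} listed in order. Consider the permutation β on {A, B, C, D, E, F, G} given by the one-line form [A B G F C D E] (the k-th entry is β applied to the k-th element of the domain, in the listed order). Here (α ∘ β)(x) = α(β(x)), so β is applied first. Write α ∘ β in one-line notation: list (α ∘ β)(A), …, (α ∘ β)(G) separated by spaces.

For each element, apply β then α: A → A → B; B → B → E; C → G → G; D → F → D; E → C → F; F → D → A; G → E → C.
Collecting the images, α ∘ β = [B E G D F A C].

B E G D F A C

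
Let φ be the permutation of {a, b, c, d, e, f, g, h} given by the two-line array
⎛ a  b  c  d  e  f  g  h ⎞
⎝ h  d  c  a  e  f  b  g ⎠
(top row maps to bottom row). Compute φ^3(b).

h

Tracing b → d → … returns to b after 5 steps, so b lies in a 5-cycle (a, h, g, b, d).
Advancing 3 steps from b: b → d → a → h.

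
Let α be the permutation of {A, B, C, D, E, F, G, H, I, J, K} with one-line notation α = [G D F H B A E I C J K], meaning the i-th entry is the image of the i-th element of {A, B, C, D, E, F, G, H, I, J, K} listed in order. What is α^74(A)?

Tracing A → G → … returns to A after 9 steps, so A lies in a 9-cycle (A G E B D H I C F).
Powers repeat with period 9 on this cycle, and 74 mod 9 = 2, so α^74(A) = α^2(A).
Stepping 2 places around the cycle: A → G → E.

E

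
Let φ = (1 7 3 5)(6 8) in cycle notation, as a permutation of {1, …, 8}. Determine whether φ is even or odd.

The cycle lengths are 4, 2, 1, 1.
A cycle of length ℓ contributes ℓ−1 transpositions, so φ is a product of 3 + 1 = 4 transpositions — even.

even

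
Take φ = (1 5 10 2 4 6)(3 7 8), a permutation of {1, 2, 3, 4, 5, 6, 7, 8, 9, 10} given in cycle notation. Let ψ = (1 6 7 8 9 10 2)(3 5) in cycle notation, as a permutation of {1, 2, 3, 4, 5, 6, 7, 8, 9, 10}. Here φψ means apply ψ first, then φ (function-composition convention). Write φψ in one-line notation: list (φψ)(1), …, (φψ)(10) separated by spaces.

(φψ)(x) = φ(ψ(x)). Computing each image: φ(ψ(1)) = φ(6) = 1, φ(ψ(2)) = φ(1) = 5, φ(ψ(3)) = φ(5) = 10, φ(ψ(4)) = φ(4) = 6, φ(ψ(5)) = φ(3) = 7, φ(ψ(6)) = φ(7) = 8, φ(ψ(7)) = φ(8) = 3, φ(ψ(8)) = φ(9) = 9, φ(ψ(9)) = φ(10) = 2, φ(ψ(10)) = φ(2) = 4.
Hence φψ = [1 5 10 6 7 8 3 9 2 4].

1 5 10 6 7 8 3 9 2 4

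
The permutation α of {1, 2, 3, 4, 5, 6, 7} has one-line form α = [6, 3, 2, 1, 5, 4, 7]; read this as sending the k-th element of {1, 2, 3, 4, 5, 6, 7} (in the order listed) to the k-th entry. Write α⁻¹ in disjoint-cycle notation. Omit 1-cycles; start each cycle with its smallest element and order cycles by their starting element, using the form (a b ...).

First write α in disjoint cycles: (1 6 4)(2 3).
Reversing each cycle (and rotating so the smallest element leads) gives α⁻¹ = (1 4 6)(2 3).

(1 4 6)(2 3)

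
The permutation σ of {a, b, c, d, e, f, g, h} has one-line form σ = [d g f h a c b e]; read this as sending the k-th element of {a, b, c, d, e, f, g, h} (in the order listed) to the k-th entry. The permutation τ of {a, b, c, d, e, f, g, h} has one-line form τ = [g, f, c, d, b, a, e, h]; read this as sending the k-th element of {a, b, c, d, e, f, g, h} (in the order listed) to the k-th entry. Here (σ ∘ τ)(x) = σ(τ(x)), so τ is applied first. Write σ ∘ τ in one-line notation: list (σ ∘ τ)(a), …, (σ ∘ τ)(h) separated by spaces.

b c f h g d a e

For each element, apply τ then σ: a → g → b; b → f → c; c → c → f; d → d → h; e → b → g; f → a → d; g → e → a; h → h → e.
Collecting the images, σ ∘ τ = [b c f h g d a e].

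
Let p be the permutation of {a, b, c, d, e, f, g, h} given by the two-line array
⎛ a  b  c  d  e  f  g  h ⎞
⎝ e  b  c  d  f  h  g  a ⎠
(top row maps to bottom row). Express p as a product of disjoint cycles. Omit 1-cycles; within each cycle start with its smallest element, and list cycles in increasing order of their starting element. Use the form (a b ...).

(a e f h)

From a: a → e → f → h → a, closing the cycle (a e f h).
Continuing from each remaining unvisited element yields (a e f h).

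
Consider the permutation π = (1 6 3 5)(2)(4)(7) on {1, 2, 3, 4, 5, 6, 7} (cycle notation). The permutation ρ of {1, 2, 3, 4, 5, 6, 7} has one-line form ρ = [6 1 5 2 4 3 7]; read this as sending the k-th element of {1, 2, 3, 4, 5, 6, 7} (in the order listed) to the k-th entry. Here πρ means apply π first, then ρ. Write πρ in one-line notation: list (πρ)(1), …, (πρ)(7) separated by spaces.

For each element, apply π then ρ: 1 → 6 → 3; 2 → 2 → 1; 3 → 5 → 4; 4 → 4 → 2; 5 → 1 → 6; 6 → 3 → 5; 7 → 7 → 7.
Collecting the images, πρ = [3 1 4 2 6 5 7].

3 1 4 2 6 5 7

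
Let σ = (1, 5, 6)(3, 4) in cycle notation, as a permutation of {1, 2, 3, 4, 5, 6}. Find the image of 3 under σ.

4

Within (3, 4), 3 ↦ 4.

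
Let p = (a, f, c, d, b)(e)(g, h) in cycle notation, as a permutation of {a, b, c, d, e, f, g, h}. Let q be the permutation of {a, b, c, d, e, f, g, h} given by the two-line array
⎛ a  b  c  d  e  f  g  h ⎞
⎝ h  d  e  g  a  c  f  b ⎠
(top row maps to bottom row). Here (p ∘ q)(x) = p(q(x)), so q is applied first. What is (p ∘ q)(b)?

b

(p ∘ q)(b) = p(q(b)). q(b) = d, then p(d) = b. So (p ∘ q)(b) = b.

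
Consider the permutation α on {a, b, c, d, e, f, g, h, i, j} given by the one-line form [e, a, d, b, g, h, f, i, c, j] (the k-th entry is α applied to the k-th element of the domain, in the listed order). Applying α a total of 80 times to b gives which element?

Tracing b → a → … returns to b after 9 steps, so b lies in a 9-cycle (a e g f h i c d b).
On a 9-cycle, α^9 is the identity, so α^80 = α^8 there (80 ≡ 8 mod 9).
Stepping 8 places around the cycle: b → a → e → g → f → h → i → c → d.

d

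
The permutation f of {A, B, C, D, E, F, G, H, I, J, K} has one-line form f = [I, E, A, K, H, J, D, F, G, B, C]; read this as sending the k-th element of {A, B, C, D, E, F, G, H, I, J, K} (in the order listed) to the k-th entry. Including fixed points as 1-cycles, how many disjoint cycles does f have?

2

The cycle decomposition is (A, I, G, D, K, C)(B, E, H, F, J), which has 2 cycles (counting 1-cycles).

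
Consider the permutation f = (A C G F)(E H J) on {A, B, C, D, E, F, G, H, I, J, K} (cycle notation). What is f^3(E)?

E lies in the 3-cycle (E H J).
Since the cycle has length 3, f^3 acts on it the same as f^0 (3 mod 3 = 0).
So f^3(E) = E.

E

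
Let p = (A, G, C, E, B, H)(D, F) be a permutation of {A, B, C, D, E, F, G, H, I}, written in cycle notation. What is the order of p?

6

The cycle type of p is (6, 2, 1).
The order of p is the least common multiple of its cycle lengths: lcm(6, 2) = 6.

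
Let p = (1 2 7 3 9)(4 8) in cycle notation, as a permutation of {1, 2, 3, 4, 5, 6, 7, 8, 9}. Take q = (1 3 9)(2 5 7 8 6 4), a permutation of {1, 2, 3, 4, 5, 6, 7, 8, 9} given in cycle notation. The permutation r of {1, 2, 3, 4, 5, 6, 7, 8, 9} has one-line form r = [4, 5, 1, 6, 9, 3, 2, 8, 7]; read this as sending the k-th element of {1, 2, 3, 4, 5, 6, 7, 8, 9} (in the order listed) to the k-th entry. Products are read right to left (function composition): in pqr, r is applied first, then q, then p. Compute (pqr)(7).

5

Apply the permutations in order: r(7) = 2, then q(2) = 5, then p(5) = 5. So (pqr)(7) = 5.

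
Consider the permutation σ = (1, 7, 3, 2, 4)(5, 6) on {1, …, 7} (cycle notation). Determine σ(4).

1

In the cycle (1, 7, 3, 2, 4), 4 is followed by 1, so σ(4) = 1.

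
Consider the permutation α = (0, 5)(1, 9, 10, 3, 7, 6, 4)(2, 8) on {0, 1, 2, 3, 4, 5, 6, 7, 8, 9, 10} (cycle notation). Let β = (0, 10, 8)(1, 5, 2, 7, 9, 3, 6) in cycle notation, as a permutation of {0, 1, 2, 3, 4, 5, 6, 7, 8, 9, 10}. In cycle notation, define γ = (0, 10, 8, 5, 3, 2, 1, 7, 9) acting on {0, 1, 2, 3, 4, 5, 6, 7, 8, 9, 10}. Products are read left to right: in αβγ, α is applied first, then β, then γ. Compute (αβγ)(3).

0

Apply the permutations in order: α(3) = 7, then β(7) = 9, then γ(9) = 0. So (αβγ)(3) = 0.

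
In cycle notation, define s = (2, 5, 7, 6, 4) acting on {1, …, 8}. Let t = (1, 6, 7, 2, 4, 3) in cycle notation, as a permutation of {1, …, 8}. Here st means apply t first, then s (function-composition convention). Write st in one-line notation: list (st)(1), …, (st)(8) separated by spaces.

For each element, apply t then s: 1 → 6 → 4; 2 → 4 → 2; 3 → 1 → 1; 4 → 3 → 3; 5 → 5 → 7; 6 → 7 → 6; 7 → 2 → 5; 8 → 8 → 8.
Collecting the images, st = [4 2 1 3 7 6 5 8].

4 2 1 3 7 6 5 8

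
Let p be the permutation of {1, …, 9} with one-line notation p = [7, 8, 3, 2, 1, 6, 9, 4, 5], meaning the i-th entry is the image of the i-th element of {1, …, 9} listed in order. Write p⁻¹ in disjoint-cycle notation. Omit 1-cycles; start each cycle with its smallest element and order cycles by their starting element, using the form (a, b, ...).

The cycle decomposition of p is (1, 7, 9, 5)(2, 8, 4).
The inverse reverses every cycle; in canonical form, p⁻¹ = (1, 5, 9, 7)(2, 4, 8).

(1, 5, 9, 7)(2, 4, 8)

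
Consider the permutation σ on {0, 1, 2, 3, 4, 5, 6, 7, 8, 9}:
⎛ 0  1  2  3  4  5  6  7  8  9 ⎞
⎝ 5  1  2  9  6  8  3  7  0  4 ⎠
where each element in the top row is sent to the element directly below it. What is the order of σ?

Decomposing into disjoint cycles gives cycle lengths 4, 3, 1, 1, 1.
The order is lcm(4, 3) = 12.

12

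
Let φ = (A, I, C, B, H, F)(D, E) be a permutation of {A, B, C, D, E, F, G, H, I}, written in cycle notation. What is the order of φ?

6

The cycle type of φ is (6, 2, 1).
Since disjoint cycles commute, ord(φ) = lcm(6, 2) = 6.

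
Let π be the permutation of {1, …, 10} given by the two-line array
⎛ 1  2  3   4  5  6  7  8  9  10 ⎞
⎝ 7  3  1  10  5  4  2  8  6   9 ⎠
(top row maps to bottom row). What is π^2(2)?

Tracing 2 → 3 → … returns to 2 after 4 steps, so 2 lies in a 4-cycle (1, 7, 2, 3).
Advancing 2 steps from 2: 2 → 3 → 1.

1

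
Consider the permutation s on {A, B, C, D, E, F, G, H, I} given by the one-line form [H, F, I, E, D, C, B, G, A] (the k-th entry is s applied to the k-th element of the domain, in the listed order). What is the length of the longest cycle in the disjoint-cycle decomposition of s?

Decomposing into disjoint cycles gives (A H G B F C I)(D E); the longest has length 7.

7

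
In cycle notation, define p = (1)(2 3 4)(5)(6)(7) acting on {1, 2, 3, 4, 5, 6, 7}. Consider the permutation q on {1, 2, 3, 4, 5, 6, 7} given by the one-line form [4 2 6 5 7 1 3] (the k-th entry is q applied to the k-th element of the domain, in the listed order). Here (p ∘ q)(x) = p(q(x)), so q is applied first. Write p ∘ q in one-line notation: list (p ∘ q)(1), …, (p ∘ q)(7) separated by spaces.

For each element, apply q then p: 1 → 4 → 2; 2 → 2 → 3; 3 → 6 → 6; 4 → 5 → 5; 5 → 7 → 7; 6 → 1 → 1; 7 → 3 → 4.
Collecting the images, p ∘ q = [2 3 6 5 7 1 4].

2 3 6 5 7 1 4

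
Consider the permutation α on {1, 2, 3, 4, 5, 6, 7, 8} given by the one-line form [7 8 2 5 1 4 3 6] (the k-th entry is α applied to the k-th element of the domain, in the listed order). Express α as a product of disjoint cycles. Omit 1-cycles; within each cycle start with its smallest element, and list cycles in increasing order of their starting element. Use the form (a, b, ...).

(1, 7, 3, 2, 8, 6, 4, 5)

Start at 1 and follow images: 1 → 7 → 3 → 2 → 8 → 6 → 4 → 5 → 1, giving the cycle (1, 7, 3, 2, 8, 6, 4, 5).
Repeating from the next unused element and collecting all non-trivial cycles gives (1, 7, 3, 2, 8, 6, 4, 5).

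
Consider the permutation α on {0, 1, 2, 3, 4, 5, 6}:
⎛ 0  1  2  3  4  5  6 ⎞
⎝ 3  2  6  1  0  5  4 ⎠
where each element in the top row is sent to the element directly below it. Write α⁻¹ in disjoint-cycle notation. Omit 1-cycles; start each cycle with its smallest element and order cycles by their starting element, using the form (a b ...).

The cycle decomposition of α is (0 3 1 2 6 4).
Reversing each cycle (and rotating so the smallest element leads) gives α⁻¹ = (0 4 6 2 1 3).

(0 4 6 2 1 3)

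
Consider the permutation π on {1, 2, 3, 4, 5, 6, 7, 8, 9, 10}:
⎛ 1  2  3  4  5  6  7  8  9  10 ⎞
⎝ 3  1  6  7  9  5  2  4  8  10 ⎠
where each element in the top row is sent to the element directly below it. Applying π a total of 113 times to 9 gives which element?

1

Tracing 9 → 8 → … returns to 9 after 9 steps, so 9 lies in a 9-cycle (1, 3, 6, 5, 9, 8, 4, 7, 2).
Powers repeat with period 9 on this cycle, and 113 mod 9 = 5, so π^113(9) = π^5(9).
Stepping 5 places around the cycle: 9 → 8 → 4 → 7 → 2 → 1.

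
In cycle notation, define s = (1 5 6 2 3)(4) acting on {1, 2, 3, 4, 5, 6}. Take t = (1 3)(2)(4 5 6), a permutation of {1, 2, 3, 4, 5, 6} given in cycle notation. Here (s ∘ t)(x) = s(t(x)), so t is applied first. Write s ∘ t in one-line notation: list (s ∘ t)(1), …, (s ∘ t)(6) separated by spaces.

(s ∘ t)(x) = s(t(x)). Computing each image: s(t(1)) = s(3) = 1, s(t(2)) = s(2) = 3, s(t(3)) = s(1) = 5, s(t(4)) = s(5) = 6, s(t(5)) = s(6) = 2, s(t(6)) = s(4) = 4.
Hence s ∘ t = [1 3 5 6 2 4].

1 3 5 6 2 4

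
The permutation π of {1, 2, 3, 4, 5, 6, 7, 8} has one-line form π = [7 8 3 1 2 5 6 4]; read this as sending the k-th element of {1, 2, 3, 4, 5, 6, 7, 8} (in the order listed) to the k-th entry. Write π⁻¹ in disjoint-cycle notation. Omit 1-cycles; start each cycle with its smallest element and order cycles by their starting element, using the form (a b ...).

The cycle decomposition of π is (1 7 6 5 2 8 4).
The inverse reverses every cycle; in canonical form, π⁻¹ = (1 4 8 2 5 6 7).

(1 4 8 2 5 6 7)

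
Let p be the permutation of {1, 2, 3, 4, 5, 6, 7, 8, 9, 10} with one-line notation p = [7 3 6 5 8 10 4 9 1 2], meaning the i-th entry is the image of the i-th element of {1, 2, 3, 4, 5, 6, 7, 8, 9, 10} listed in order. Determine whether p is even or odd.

In disjoint-cycle form the cycle lengths are 6, 4.
A cycle of length ℓ contributes ℓ−1 transpositions, so p is a product of 5 + 3 = 8 transpositions — even.

even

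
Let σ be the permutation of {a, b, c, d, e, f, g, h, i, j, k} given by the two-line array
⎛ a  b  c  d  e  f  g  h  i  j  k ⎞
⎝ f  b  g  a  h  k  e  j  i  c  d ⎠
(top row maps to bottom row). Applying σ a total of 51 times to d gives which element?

Tracing d → a → … returns to d after 4 steps, so d lies in a 4-cycle (a, f, k, d).
On a 4-cycle, σ^4 is the identity, so σ^51 = σ^3 there (51 ≡ 3 mod 4).
Advancing 3 steps from d: d → a → f → k.

k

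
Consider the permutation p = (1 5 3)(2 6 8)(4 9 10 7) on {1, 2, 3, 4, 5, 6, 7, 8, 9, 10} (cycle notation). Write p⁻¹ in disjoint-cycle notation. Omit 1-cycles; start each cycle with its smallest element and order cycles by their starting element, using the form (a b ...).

(1 3 5)(2 8 6)(4 7 10 9)

The inverse reverses each cycle.
Reversing each cycle of p and rotating so the smallest element leads gives (1 3 5)(2 8 6)(4 7 10 9).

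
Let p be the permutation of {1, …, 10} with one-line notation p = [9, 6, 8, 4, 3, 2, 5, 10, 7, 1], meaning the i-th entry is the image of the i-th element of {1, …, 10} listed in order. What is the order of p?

Writing p as disjoint cycles, the cycle lengths are 7, 2, 1.
The order is lcm(7, 2) = 14.

14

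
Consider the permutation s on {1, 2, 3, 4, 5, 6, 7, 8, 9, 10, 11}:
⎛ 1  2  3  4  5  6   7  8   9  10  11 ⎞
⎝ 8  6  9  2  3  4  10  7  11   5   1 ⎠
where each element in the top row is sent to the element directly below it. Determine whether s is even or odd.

odd

In disjoint-cycle form the cycle lengths are 8, 3.
A cycle of length ℓ contributes ℓ−1 transpositions, so s is a product of 7 + 2 = 9 transpositions — odd.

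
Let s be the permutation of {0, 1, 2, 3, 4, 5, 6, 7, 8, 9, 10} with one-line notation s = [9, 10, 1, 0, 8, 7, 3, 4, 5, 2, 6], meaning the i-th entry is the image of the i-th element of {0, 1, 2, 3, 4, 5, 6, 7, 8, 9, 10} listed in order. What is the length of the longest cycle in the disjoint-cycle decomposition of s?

Decomposing into disjoint cycles gives (0 9 2 1 10 6 3)(4 8 5 7); the longest has length 7.

7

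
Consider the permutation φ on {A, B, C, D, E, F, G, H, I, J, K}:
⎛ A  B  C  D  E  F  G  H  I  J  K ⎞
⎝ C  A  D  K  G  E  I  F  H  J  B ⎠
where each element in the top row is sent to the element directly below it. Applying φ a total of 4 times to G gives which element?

E

Tracing G → I → … returns to G after 5 steps, so G lies in a 5-cycle (E G I H F).
Advancing 4 steps from G: G → I → H → F → E.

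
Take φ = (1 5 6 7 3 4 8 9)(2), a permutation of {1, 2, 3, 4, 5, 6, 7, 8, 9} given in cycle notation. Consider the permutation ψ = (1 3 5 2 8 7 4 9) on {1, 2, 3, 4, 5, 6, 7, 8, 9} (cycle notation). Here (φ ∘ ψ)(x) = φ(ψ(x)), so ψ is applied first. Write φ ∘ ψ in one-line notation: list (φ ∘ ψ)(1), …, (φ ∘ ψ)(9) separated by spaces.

For each element, apply ψ then φ: 1 → 3 → 4; 2 → 8 → 9; 3 → 5 → 6; 4 → 9 → 1; 5 → 2 → 2; 6 → 6 → 7; 7 → 4 → 8; 8 → 7 → 3; 9 → 1 → 5.
Collecting the images, φ ∘ ψ = [4 9 6 1 2 7 8 3 5].

4 9 6 1 2 7 8 3 5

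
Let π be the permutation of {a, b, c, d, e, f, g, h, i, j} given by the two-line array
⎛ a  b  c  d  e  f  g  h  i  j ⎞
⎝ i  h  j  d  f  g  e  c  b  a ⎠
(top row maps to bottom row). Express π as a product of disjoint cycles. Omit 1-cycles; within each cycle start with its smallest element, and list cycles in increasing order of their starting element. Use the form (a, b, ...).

From a: a → i → b → h → c → j → a, closing the cycle (a, i, b, h, c, j).
Continuing from each remaining unvisited element yields (a, i, b, h, c, j)(e, f, g).

(a, i, b, h, c, j)(e, f, g)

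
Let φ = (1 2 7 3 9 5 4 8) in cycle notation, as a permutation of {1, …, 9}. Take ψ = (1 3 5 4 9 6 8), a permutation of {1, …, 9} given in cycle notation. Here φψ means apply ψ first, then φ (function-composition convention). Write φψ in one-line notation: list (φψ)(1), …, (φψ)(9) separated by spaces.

9 7 4 5 8 1 3 2 6

(φψ)(x) = φ(ψ(x)). Computing each image: φ(ψ(1)) = φ(3) = 9, φ(ψ(2)) = φ(2) = 7, φ(ψ(3)) = φ(5) = 4, φ(ψ(4)) = φ(9) = 5, φ(ψ(5)) = φ(4) = 8, φ(ψ(6)) = φ(8) = 1, φ(ψ(7)) = φ(7) = 3, φ(ψ(8)) = φ(1) = 2, φ(ψ(9)) = φ(6) = 6.
Hence φψ = [9 7 4 5 8 1 3 2 6].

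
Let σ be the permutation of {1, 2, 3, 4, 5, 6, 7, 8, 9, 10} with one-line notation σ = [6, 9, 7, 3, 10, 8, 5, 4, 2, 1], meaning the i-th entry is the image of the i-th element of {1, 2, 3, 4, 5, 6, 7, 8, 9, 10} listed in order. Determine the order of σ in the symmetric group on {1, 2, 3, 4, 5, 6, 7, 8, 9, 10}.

8

Decomposing into disjoint cycles gives cycle lengths 8, 2.
The order is lcm(8, 2) = 8.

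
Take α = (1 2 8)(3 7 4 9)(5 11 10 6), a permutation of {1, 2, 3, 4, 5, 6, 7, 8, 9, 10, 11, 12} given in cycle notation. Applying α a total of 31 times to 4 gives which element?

7

4 lies in the 4-cycle (3 7 4 9).
Powers repeat with period 4 on this cycle, and 31 mod 4 = 3, so α^31(4) = α^3(4).
Advancing 3 steps from 4: 4 → 9 → 3 → 7.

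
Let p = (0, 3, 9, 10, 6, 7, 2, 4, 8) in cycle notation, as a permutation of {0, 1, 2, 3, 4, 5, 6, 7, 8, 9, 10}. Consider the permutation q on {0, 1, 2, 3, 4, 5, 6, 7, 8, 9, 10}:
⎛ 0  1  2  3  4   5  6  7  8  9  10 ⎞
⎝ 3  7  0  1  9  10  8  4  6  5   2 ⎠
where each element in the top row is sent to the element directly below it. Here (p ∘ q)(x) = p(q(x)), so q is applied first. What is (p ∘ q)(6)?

0

First apply q: q(6) = 8, then p(8) = 0. Thus (p ∘ q)(6) = 0.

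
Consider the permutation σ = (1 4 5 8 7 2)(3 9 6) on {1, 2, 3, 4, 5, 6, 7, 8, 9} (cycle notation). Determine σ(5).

Within (1 4 5 8 7 2), 5 ↦ 8.

8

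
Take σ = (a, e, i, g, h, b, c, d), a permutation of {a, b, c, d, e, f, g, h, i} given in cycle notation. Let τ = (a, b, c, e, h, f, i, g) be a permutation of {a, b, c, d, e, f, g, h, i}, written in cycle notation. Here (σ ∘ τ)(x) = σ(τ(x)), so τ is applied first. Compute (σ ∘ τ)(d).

a

(σ ∘ τ)(d) = σ(τ(d)). τ(d) = d, then σ(d) = a. So (σ ∘ τ)(d) = a.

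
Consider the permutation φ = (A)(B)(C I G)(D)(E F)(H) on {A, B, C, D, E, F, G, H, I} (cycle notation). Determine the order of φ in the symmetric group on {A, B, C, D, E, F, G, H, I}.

6

The cycle type of φ is (3, 2, 1, 1, 1, 1).
Since disjoint cycles commute, ord(φ) = lcm(3, 2) = 6.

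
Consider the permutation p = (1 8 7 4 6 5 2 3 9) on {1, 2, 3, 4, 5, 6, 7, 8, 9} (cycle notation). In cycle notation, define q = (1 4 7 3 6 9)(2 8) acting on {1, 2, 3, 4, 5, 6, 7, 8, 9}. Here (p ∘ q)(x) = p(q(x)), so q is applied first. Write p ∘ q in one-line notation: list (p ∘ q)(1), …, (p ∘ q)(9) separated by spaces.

6 7 5 4 2 1 9 3 8

(p ∘ q)(x) = p(q(x)). Computing each image: p(q(1)) = p(4) = 6, p(q(2)) = p(8) = 7, p(q(3)) = p(6) = 5, p(q(4)) = p(7) = 4, p(q(5)) = p(5) = 2, p(q(6)) = p(9) = 1, p(q(7)) = p(3) = 9, p(q(8)) = p(2) = 3, p(q(9)) = p(1) = 8.
Hence p ∘ q = [6 7 5 4 2 1 9 3 8].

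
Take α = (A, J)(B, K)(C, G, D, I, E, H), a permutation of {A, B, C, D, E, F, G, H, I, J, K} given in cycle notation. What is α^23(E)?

I

E lies in the 6-cycle (C, G, D, I, E, H).
On a 6-cycle, α^6 is the identity, so α^23 = α^5 there (23 ≡ 5 mod 6).
Stepping 5 places around the cycle: E → H → C → G → D → I.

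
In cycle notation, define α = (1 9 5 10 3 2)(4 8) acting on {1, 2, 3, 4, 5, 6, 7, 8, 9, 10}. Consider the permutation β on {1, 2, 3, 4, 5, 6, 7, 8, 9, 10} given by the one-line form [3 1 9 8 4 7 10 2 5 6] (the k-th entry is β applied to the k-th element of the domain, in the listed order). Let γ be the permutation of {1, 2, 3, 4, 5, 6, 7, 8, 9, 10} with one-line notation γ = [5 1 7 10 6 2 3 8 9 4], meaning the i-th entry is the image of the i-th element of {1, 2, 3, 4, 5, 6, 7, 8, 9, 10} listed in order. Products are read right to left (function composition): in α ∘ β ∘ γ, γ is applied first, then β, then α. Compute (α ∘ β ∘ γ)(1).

(α ∘ β ∘ γ)(1) = α(β(γ(1))). γ(1) = 5, then β(5) = 4, then α(4) = 8, so the result is 8.

8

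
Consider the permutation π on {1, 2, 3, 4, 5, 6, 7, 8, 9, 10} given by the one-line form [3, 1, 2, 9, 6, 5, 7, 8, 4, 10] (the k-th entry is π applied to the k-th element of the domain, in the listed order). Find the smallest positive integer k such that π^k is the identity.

Writing π as disjoint cycles, the cycle lengths are 3, 2, 2, 1, 1, 1.
Since disjoint cycles commute, ord(π) = lcm(3, 2, 2) = 6.

6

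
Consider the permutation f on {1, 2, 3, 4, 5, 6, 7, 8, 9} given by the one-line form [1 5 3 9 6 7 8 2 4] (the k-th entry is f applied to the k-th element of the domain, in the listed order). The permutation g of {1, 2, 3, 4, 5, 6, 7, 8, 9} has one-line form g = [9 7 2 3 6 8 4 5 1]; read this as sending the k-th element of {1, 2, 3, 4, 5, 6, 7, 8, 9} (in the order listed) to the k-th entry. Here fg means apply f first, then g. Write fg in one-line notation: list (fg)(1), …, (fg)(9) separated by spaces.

Chase each element through f then g: 1 → 1 → 9; 2 → 5 → 6; 3 → 3 → 2; 4 → 9 → 1; 5 → 6 → 8; 6 → 7 → 4; 7 → 8 → 5; 8 → 2 → 7; 9 → 4 → 3.
So fg in one-line form is 9 6 2 1 8 4 5 7 3.

9 6 2 1 8 4 5 7 3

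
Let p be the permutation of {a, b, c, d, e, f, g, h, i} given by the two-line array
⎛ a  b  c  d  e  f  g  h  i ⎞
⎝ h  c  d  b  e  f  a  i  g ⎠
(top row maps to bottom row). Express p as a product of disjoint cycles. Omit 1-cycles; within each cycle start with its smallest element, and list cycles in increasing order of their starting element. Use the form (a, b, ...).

(a, h, i, g)(b, c, d)

Start at a and follow images: a → h → i → g → a, giving the cycle (a, h, i, g).
Continuing from each remaining unvisited element yields (a, h, i, g)(b, c, d).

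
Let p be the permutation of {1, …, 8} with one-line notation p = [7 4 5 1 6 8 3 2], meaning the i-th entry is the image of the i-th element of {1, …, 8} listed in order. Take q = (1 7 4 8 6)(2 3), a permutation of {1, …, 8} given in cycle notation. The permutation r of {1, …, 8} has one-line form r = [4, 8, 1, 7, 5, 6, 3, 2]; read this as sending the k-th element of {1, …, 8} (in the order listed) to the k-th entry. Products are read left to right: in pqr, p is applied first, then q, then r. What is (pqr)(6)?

6

(pqr)(6) = r(q(p(6))). p(6) = 8, then q(8) = 6, then r(6) = 6, so the result is 6.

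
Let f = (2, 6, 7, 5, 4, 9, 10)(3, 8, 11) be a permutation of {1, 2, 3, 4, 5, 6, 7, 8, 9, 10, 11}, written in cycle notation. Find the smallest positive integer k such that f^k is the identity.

The cycle type of f is (7, 3, 1).
The order is lcm(7, 3) = 21.

21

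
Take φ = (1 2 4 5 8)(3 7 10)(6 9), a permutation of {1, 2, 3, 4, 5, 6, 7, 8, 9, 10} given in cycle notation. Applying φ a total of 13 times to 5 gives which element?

5 lies in the 5-cycle (1 2 4 5 8).
Since the cycle has length 5, φ^13 acts on it the same as φ^3 (13 mod 5 = 3).
Advancing 3 steps from 5: 5 → 8 → 1 → 2.

2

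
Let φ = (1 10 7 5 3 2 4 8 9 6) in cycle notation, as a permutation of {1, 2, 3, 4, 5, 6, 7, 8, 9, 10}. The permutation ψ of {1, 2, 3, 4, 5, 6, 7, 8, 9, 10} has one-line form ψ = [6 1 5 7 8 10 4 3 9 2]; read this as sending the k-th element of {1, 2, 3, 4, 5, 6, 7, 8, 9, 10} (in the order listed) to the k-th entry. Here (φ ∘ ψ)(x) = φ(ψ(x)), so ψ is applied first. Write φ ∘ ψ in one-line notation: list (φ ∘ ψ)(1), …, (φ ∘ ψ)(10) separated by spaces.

1 10 3 5 9 7 8 2 6 4

(φ ∘ ψ)(x) = φ(ψ(x)). Computing each image: φ(ψ(1)) = φ(6) = 1, φ(ψ(2)) = φ(1) = 10, φ(ψ(3)) = φ(5) = 3, φ(ψ(4)) = φ(7) = 5, φ(ψ(5)) = φ(8) = 9, φ(ψ(6)) = φ(10) = 7, φ(ψ(7)) = φ(4) = 8, φ(ψ(8)) = φ(3) = 2, φ(ψ(9)) = φ(9) = 6, φ(ψ(10)) = φ(2) = 4.
Hence φ ∘ ψ = [1 10 3 5 9 7 8 2 6 4].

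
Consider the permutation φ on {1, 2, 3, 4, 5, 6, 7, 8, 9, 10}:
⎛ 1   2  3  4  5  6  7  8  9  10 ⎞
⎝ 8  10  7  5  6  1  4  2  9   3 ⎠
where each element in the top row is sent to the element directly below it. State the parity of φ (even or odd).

In disjoint-cycle form the cycle lengths are 9, 1.
A cycle is odd iff its length is even; φ has 0 even-length cycles, so sgn(φ) = (−1)^0 and φ is even.

even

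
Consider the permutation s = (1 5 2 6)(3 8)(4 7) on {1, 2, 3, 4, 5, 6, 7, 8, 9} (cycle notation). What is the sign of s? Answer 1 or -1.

The cycle lengths are 4, 2, 2, 1.
A cycle is odd iff its length is even; s has 3 even-length cycles, so sgn(s) = (−1)^3 and s is odd.

-1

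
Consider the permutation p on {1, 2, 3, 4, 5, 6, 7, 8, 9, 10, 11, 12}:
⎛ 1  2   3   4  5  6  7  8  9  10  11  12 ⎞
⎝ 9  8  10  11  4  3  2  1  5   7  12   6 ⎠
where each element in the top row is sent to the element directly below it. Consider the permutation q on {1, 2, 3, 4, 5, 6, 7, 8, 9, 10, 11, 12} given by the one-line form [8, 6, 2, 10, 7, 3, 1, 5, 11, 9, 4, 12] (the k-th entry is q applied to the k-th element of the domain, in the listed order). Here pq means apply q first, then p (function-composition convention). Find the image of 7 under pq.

(pq)(7) = p(q(7)). q(7) = 1, then p(1) = 9. So (pq)(7) = 9.

9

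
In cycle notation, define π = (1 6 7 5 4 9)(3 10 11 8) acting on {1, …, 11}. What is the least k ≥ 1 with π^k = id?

12

The cycle type of π is (6, 4, 1).
The order of π is the least common multiple of its cycle lengths: lcm(6, 4) = 12.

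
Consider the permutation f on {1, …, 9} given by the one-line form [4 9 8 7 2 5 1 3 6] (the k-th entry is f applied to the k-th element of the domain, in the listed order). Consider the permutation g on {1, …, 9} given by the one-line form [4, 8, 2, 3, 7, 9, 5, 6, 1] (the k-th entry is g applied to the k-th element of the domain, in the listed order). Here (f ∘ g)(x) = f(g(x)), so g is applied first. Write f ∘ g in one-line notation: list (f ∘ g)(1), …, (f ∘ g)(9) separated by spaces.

7 3 9 8 1 6 2 5 4

Chase each element through g then f: 1 → 4 → 7; 2 → 8 → 3; 3 → 2 → 9; 4 → 3 → 8; 5 → 7 → 1; 6 → 9 → 6; 7 → 5 → 2; 8 → 6 → 5; 9 → 1 → 4.
Collecting the images, f ∘ g = [7 3 9 8 1 6 2 5 4].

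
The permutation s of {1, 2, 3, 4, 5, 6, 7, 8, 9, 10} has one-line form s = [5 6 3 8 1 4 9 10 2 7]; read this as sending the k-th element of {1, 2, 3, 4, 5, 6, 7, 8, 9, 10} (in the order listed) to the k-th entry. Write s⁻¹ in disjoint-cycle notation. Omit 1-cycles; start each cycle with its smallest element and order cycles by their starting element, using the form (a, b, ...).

The cycle decomposition of s is (1, 5)(2, 6, 4, 8, 10, 7, 9).
The inverse reverses every cycle; in canonical form, s⁻¹ = (1, 5)(2, 9, 7, 10, 8, 4, 6).

(1, 5)(2, 9, 7, 10, 8, 4, 6)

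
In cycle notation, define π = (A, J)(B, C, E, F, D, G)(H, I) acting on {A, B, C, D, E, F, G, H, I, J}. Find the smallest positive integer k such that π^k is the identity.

The cycle type of π is (6, 2, 2).
Since disjoint cycles commute, ord(π) = lcm(6, 2, 2) = 6.

6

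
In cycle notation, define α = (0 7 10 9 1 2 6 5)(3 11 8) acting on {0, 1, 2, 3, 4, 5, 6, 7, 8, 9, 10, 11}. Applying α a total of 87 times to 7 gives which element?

0

7 lies in the 8-cycle (0 7 10 9 1 2 6 5).
On an 8-cycle, α^8 is the identity, so α^87 = α^7 there (87 ≡ 7 mod 8).
Advancing 7 steps from 7: 7 → 10 → 9 → 1 → 2 → 6 → 5 → 0.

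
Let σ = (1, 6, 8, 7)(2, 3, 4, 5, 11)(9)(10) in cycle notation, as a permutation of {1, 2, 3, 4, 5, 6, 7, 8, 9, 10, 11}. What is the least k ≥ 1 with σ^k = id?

20

The cycle type of σ is (5, 4, 1, 1).
Since disjoint cycles commute, ord(σ) = lcm(5, 4) = 20.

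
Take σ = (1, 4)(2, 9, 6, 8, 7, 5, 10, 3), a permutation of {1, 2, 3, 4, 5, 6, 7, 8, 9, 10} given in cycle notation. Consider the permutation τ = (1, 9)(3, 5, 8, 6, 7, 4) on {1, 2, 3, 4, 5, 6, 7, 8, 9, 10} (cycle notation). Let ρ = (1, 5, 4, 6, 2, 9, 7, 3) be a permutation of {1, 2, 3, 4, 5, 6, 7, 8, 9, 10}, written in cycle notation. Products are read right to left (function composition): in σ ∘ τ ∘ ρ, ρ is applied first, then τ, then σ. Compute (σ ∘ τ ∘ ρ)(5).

2

Chase 5: ρ(5) = 4; τ(4) = 3; σ(3) = 2. Hence (σ ∘ τ ∘ ρ)(5) = 2.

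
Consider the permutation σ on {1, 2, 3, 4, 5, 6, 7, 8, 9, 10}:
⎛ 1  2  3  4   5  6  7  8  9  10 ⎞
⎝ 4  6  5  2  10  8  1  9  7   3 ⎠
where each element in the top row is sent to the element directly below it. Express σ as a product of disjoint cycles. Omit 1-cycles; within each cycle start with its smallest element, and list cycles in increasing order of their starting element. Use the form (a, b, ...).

(1, 4, 2, 6, 8, 9, 7)(3, 5, 10)

Iterating σ from 1 gives 1 → 4 → 2 → 6 → 8 → 9 → 7 → 1; that is the 7-cycle (1, 4, 2, 6, 8, 9, 7).
Repeating from the next unused element and collecting all non-trivial cycles gives (1, 4, 2, 6, 8, 9, 7)(3, 5, 10).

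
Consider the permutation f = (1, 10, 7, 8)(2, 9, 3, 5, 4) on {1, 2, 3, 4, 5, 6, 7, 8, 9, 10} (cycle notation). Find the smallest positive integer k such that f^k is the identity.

20

The cycle type of f is (5, 4, 1).
The order of f is the least common multiple of its cycle lengths: lcm(5, 4) = 20.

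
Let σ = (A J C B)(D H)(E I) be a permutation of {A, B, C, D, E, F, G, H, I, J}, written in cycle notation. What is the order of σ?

The disjoint cycles have lengths 4, 2, 2, 1, 1.
The order of σ is the least common multiple of its cycle lengths: lcm(4, 2, 2) = 4.

4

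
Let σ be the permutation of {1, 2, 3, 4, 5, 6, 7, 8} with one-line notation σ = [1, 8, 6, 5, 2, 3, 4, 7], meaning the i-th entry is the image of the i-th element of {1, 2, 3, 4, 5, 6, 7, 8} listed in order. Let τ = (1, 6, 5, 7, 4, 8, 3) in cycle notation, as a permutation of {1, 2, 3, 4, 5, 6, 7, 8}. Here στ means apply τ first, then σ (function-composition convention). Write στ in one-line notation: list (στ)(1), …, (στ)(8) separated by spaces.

(στ)(x) = σ(τ(x)). Computing each image: σ(τ(1)) = σ(6) = 3, σ(τ(2)) = σ(2) = 8, σ(τ(3)) = σ(1) = 1, σ(τ(4)) = σ(8) = 7, σ(τ(5)) = σ(7) = 4, σ(τ(6)) = σ(5) = 2, σ(τ(7)) = σ(4) = 5, σ(τ(8)) = σ(3) = 6.
Hence στ = [3 8 1 7 4 2 5 6].

3 8 1 7 4 2 5 6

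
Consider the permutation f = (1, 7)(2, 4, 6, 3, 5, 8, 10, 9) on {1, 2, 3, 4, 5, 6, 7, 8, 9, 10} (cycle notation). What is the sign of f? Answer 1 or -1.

1

The cycle lengths are 8, 2.
A cycle is odd iff its length is even; f has 2 even-length cycles, so sgn(f) = (−1)^2 and f is even.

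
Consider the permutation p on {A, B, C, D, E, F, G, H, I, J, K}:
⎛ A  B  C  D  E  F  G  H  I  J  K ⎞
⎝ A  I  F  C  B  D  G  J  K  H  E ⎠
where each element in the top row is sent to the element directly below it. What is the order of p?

Writing p as disjoint cycles, the cycle lengths are 4, 3, 2, 1, 1.
Since disjoint cycles commute, ord(p) = lcm(4, 3, 2) = 12.

12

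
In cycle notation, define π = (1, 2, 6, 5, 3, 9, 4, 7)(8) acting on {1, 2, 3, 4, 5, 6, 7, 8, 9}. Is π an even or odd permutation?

The cycle lengths are 8, 1.
A cycle is odd iff its length is even; π has 1 even-length cycle, so sgn(π) = (−1)^1 and π is odd.

odd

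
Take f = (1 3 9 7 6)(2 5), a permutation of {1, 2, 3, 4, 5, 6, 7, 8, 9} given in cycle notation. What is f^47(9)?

6

9 lies in the 5-cycle (1 3 9 7 6).
Since the cycle has length 5, f^47 acts on it the same as f^2 (47 mod 5 = 2).
Stepping 2 places around the cycle: 9 → 7 → 6.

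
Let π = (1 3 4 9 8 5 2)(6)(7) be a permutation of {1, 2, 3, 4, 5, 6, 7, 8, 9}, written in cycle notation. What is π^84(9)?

9

9 lies in the 7-cycle (1 3 4 9 8 5 2).
Since the cycle has length 7, π^84 acts on it the same as π^0 (84 mod 7 = 0).
So π^84(9) = 9.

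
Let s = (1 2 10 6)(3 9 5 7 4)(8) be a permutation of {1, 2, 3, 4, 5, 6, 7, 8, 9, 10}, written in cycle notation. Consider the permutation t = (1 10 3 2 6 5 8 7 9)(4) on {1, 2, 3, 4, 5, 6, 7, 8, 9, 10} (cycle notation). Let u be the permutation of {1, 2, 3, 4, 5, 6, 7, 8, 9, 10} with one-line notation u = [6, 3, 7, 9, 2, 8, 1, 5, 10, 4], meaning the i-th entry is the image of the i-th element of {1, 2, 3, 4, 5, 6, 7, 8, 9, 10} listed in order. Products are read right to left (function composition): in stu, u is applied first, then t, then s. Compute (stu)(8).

8

Chase 8: u(8) = 5; t(5) = 8; s(8) = 8. Hence (stu)(8) = 8.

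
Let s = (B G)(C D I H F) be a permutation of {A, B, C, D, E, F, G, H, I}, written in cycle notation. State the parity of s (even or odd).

The cycle lengths are 5, 2, 1, 1.
A cycle is odd iff its length is even; s has 1 even-length cycle, so sgn(s) = (−1)^1 and s is odd.

odd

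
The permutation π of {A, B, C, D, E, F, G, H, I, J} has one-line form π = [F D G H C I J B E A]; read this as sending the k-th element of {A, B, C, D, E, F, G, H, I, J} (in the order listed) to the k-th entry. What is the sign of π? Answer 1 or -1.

1

In disjoint-cycle form the cycle lengths are 7, 3.
A cycle of length ℓ contributes ℓ−1 transpositions, so π is a product of 6 + 2 = 8 transpositions — even.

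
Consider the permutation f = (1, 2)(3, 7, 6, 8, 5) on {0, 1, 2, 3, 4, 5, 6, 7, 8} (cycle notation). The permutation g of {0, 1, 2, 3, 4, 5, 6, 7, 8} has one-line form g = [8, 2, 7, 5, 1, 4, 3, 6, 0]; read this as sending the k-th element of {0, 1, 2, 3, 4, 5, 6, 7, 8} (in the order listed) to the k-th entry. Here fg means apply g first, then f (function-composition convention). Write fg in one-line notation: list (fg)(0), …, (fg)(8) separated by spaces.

5 1 6 3 2 4 7 8 0

(fg)(x) = f(g(x)). Computing each image: f(g(0)) = f(8) = 5, f(g(1)) = f(2) = 1, f(g(2)) = f(7) = 6, f(g(3)) = f(5) = 3, f(g(4)) = f(1) = 2, f(g(5)) = f(4) = 4, f(g(6)) = f(3) = 7, f(g(7)) = f(6) = 8, f(g(8)) = f(0) = 0.
Hence fg = [5 1 6 3 2 4 7 8 0].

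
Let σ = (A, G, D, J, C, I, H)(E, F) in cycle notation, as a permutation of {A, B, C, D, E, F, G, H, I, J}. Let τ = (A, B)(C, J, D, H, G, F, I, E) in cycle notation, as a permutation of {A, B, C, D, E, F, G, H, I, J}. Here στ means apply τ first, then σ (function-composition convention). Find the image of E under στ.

τ(E) = C, then σ(C) = I; composing gives (στ)(E) = I.

I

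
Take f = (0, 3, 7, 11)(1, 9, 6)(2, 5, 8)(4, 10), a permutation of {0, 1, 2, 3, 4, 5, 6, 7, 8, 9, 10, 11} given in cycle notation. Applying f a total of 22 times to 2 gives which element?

2 lies in the 3-cycle (2, 5, 8).
On a 3-cycle, f^3 is the identity, so f^22 = f^1 there (22 ≡ 1 mod 3).
Advancing 1 step from 2: 2 → 5.

5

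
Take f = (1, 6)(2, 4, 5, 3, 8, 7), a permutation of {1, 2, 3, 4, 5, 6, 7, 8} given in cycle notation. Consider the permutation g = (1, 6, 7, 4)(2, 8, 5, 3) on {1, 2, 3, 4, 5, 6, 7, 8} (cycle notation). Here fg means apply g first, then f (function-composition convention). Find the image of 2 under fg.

First apply g: g(2) = 8, then f(8) = 7. Thus (fg)(2) = 7.

7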